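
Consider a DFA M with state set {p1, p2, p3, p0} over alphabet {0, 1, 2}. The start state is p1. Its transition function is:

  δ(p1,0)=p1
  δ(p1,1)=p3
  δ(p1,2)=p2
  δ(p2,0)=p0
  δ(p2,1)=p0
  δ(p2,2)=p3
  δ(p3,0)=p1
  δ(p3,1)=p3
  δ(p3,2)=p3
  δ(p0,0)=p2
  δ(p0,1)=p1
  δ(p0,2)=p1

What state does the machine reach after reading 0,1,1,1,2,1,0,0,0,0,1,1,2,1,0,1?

Trace: p1 -0-> p1 -1-> p3 -1-> p3 -1-> p3 -2-> p3 -1-> p3 -0-> p1 -0-> p1 -0-> p1 -0-> p1 -1-> p3 -1-> p3 -2-> p3 -1-> p3 -0-> p1 -1-> p3

p3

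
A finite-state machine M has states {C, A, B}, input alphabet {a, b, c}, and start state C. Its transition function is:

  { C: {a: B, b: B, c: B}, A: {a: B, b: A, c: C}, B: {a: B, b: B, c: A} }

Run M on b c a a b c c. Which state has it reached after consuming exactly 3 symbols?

C → B → A → B
After 3 symbols: B.

B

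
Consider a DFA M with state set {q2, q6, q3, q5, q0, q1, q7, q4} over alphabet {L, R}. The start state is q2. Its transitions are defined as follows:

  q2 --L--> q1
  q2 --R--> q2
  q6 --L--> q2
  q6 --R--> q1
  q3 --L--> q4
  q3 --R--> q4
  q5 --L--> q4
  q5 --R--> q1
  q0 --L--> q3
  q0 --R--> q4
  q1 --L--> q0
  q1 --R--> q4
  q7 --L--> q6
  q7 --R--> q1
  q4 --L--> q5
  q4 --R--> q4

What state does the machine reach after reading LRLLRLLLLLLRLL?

q4

Trace: q2 -L-> q1 -R-> q4 -L-> q5 -L-> q4 -R-> q4 -L-> q5 -L-> q4 -L-> q5 -L-> q4 -L-> q5 -L-> q4 -R-> q4 -L-> q5 -L-> q4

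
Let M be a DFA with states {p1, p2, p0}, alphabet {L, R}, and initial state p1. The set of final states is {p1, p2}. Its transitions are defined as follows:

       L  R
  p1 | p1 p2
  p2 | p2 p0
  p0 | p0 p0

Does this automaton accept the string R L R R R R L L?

No

Trace: p1 -R-> p2 -L-> p2 -R-> p0 -R-> p0 -R-> p0 -R-> p0 -L-> p0 -L-> p0
End state p0 is not accepting.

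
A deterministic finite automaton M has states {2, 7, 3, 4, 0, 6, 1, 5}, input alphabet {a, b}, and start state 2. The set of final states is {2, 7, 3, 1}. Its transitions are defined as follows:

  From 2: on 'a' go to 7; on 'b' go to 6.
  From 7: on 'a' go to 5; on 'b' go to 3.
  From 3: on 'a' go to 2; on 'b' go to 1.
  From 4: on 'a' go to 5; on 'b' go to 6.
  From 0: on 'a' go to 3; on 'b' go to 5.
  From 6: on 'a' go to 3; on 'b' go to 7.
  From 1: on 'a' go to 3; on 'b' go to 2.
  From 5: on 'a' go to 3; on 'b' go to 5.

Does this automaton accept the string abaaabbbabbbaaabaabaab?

Yes

2 → 7 → 3 → 2 → 7 → 5 → 5 → 5 → 5 → 3 → 1 → 2 → 6 → 3 → 2 → 7 → 3 → 2 → 7 → 3 → 2 → 7 → 3
End state 3 is accepting.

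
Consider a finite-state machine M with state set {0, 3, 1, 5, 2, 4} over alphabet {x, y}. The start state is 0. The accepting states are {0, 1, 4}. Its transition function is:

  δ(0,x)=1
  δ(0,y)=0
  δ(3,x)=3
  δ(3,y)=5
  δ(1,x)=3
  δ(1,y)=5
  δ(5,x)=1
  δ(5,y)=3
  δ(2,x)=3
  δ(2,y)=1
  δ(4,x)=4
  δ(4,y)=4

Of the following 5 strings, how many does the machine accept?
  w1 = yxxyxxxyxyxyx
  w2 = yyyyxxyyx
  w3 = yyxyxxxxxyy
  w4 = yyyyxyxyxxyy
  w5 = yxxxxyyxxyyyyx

1

w1:
  start at 0
  read 'y': 0 → 0
  read 'x': 0 → 1
  read 'x': 1 → 3
  read 'y': 3 → 5
  read 'x': 5 → 1
  read 'x': 1 → 3
  read 'x': 3 → 3
  read 'y': 3 → 5
  read 'x': 5 → 1
  read 'y': 1 → 5
  read 'x': 5 → 1
  read 'y': 1 → 5
  read 'x': 5 → 1
  end 1, accepted
w2:
  start at 0
  read 'y': 0 → 0
  read 'y': 0 → 0
  read 'y': 0 → 0
  read 'y': 0 → 0
  read 'x': 0 → 1
  read 'x': 1 → 3
  read 'y': 3 → 5
  read 'y': 5 → 3
  read 'x': 3 → 3
  end 3, rejected
w3:
  start at 0
  read 'y': 0 → 0
  read 'y': 0 → 0
  read 'x': 0 → 1
  read 'y': 1 → 5
  read 'x': 5 → 1
  read 'x': 1 → 3
  read 'x': 3 → 3
  read 'x': 3 → 3
  read 'x': 3 → 3
  read 'y': 3 → 5
  read 'y': 5 → 3
  end 3, rejected
w4:
  start at 0
  read 'y': 0 → 0
  read 'y': 0 → 0
  read 'y': 0 → 0
  read 'y': 0 → 0
  read 'x': 0 → 1
  read 'y': 1 → 5
  read 'x': 5 → 1
  read 'y': 1 → 5
  read 'x': 5 → 1
  read 'x': 1 → 3
  read 'y': 3 → 5
  read 'y': 5 → 3
  end 3, rejected
w5:
  start at 0
  read 'y': 0 → 0
  read 'x': 0 → 1
  read 'x': 1 → 3
  read 'x': 3 → 3
  read 'x': 3 → 3
  read 'y': 3 → 5
  read 'y': 5 → 3
  read 'x': 3 → 3
  read 'x': 3 → 3
  read 'y': 3 → 5
  read 'y': 5 → 3
  read 'y': 3 → 5
  read 'y': 5 → 3
  read 'x': 3 → 3
  end 3, rejected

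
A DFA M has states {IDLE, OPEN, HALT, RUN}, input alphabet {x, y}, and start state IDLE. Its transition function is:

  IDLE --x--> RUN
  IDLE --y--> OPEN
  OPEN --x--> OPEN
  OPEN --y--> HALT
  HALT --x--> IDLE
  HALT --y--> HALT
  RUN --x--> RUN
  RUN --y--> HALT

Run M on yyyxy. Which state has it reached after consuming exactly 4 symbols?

IDLE

Trace: IDLE -y-> OPEN -y-> HALT -y-> HALT -x-> IDLE
After 4 symbols: IDLE.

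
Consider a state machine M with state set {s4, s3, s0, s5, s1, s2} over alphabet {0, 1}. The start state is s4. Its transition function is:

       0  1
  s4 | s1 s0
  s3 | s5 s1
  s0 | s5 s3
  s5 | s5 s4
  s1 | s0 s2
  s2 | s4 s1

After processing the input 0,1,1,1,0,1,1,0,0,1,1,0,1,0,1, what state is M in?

s4 → s1 → s2 → s1 → s2 → s4 → s0 → s3 → s5 → s5 → s4 → s0 → s5 → s4 → s1 → s2

s2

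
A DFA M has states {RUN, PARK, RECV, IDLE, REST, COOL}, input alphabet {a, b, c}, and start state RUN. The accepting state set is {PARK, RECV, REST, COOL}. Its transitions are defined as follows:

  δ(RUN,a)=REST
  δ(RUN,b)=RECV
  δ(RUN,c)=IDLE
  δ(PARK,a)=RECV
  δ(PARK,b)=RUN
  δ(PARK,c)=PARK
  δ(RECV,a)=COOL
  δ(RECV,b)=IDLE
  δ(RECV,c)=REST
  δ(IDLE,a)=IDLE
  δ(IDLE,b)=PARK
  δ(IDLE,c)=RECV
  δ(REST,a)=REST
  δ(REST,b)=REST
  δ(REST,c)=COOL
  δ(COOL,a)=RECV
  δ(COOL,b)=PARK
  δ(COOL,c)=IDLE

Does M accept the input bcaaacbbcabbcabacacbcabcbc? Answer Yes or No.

RUN → RECV → REST → REST → REST → REST → COOL → PARK → RUN → IDLE → IDLE → PARK → RUN → IDLE → IDLE → PARK → RECV → REST → REST → COOL → PARK → PARK → RECV → IDLE → RECV → IDLE → RECV
End state RECV is accepting.

Yes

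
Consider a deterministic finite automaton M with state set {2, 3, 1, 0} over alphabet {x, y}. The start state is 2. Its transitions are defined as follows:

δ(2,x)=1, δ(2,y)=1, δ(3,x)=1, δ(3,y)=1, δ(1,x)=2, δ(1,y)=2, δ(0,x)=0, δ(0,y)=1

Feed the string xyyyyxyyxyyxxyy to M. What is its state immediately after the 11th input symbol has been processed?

start at 2
read 'x': 2 → 1
read 'y': 1 → 2
read 'y': 2 → 1
read 'y': 1 → 2
read 'y': 2 → 1
read 'x': 1 → 2
read 'y': 2 → 1
read 'y': 1 → 2
read 'x': 2 → 1
read 'y': 1 → 2
read 'y': 2 → 1
After 11 symbols: 1.

1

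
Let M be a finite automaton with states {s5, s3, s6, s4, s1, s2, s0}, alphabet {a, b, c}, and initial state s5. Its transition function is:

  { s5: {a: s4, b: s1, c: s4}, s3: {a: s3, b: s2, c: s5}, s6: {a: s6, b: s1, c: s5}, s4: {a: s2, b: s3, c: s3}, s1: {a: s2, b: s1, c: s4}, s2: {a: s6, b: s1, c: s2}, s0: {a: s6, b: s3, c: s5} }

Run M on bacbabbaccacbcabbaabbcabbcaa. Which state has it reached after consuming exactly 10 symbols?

start at s5
read 'b': s5 → s1
read 'a': s1 → s2
read 'c': s2 → s2
read 'b': s2 → s1
read 'a': s1 → s2
read 'b': s2 → s1
read 'b': s1 → s1
read 'a': s1 → s2
read 'c': s2 → s2
read 'c': s2 → s2
After 10 symbols: s2.

s2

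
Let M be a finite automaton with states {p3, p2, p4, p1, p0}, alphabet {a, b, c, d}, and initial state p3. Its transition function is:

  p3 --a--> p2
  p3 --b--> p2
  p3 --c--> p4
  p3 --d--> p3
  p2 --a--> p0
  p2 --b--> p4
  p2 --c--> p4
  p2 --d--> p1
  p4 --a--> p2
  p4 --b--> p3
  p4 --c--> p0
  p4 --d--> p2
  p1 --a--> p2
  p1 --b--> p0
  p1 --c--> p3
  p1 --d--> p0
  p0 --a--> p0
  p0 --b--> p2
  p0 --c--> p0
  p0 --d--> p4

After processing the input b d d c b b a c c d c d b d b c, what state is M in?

start at p3
read 'b': p3 → p2
read 'd': p2 → p1
read 'd': p1 → p0
read 'c': p0 → p0
read 'b': p0 → p2
read 'b': p2 → p4
read 'a': p4 → p2
read 'c': p2 → p4
read 'c': p4 → p0
read 'd': p0 → p4
read 'c': p4 → p0
read 'd': p0 → p4
read 'b': p4 → p3
read 'd': p3 → p3
read 'b': p3 → p2
read 'c': p2 → p4

p4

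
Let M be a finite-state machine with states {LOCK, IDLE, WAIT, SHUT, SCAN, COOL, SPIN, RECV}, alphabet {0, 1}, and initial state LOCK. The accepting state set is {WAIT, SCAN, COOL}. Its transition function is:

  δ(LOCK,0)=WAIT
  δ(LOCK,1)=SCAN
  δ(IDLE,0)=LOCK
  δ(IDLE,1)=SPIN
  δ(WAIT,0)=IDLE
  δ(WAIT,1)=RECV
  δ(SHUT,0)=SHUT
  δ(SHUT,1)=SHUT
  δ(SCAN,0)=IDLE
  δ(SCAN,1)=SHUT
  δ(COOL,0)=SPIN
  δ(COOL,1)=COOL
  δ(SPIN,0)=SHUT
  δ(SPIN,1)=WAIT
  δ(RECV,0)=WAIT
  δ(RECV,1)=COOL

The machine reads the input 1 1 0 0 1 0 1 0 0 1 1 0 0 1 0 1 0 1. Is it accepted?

No

start at LOCK
read '1': LOCK → SCAN
read '1': SCAN → SHUT
read '0': SHUT → SHUT
read '0': SHUT → SHUT
read '1': SHUT → SHUT
read '0': SHUT → SHUT
read '1': SHUT → SHUT
read '0': SHUT → SHUT
read '0': SHUT → SHUT
read '1': SHUT → SHUT
read '1': SHUT → SHUT
read '0': SHUT → SHUT
read '0': SHUT → SHUT
read '1': SHUT → SHUT
read '0': SHUT → SHUT
read '1': SHUT → SHUT
read '0': SHUT → SHUT
read '1': SHUT → SHUT
End state SHUT is not accepting.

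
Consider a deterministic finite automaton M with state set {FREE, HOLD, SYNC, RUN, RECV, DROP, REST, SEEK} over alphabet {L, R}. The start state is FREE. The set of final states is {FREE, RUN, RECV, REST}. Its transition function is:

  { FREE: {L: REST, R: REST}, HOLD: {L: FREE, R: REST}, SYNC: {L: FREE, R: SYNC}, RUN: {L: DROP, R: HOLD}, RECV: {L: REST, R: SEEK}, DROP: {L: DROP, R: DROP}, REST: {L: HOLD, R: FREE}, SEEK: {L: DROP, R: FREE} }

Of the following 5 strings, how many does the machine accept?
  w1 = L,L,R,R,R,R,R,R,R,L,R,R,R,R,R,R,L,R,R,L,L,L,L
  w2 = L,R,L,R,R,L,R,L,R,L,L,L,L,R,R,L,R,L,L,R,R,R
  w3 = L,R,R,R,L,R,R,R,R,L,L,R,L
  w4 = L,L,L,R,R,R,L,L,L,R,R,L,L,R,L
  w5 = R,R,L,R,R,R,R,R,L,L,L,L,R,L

w1:
  start at FREE
  read 'L': FREE → REST
  read 'L': REST → HOLD
  read 'R': HOLD → REST
  read 'R': REST → FREE
  read 'R': FREE → REST
  read 'R': REST → FREE
  read 'R': FREE → REST
  read 'R': REST → FREE
  read 'R': FREE → REST
  read 'L': REST → HOLD
  read 'R': HOLD → REST
  read 'R': REST → FREE
  read 'R': FREE → REST
  read 'R': REST → FREE
  read 'R': FREE → REST
  read 'R': REST → FREE
  read 'L': FREE → REST
  read 'R': REST → FREE
  read 'R': FREE → REST
  read 'L': REST → HOLD
  read 'L': HOLD → FREE
  read 'L': FREE → REST
  read 'L': REST → HOLD
  end HOLD, rejected
w2:
  start at FREE
  read 'L': FREE → REST
  read 'R': REST → FREE
  read 'L': FREE → REST
  read 'R': REST → FREE
  read 'R': FREE → REST
  read 'L': REST → HOLD
  read 'R': HOLD → REST
  read 'L': REST → HOLD
  read 'R': HOLD → REST
  read 'L': REST → HOLD
  read 'L': HOLD → FREE
  read 'L': FREE → REST
  read 'L': REST → HOLD
  read 'R': HOLD → REST
  read 'R': REST → FREE
  read 'L': FREE → REST
  read 'R': REST → FREE
  read 'L': FREE → REST
  read 'L': REST → HOLD
  read 'R': HOLD → REST
  read 'R': REST → FREE
  read 'R': FREE → REST
  end REST, accepted
w3:
  start at FREE
  read 'L': FREE → REST
  read 'R': REST → FREE
  read 'R': FREE → REST
  read 'R': REST → FREE
  read 'L': FREE → REST
  read 'R': REST → FREE
  read 'R': FREE → REST
  read 'R': REST → FREE
  read 'R': FREE → REST
  read 'L': REST → HOLD
  read 'L': HOLD → FREE
  read 'R': FREE → REST
  read 'L': REST → HOLD
  end HOLD, rejected
w4:
  start at FREE
  read 'L': FREE → REST
  read 'L': REST → HOLD
  read 'L': HOLD → FREE
  read 'R': FREE → REST
  read 'R': REST → FREE
  read 'R': FREE → REST
  read 'L': REST → HOLD
  read 'L': HOLD → FREE
  read 'L': FREE → REST
  read 'R': REST → FREE
  read 'R': FREE → REST
  read 'L': REST → HOLD
  read 'L': HOLD → FREE
  read 'R': FREE → REST
  read 'L': REST → HOLD
  end HOLD, rejected
w5:
  start at FREE
  read 'R': FREE → REST
  read 'R': REST → FREE
  read 'L': FREE → REST
  read 'R': REST → FREE
  read 'R': FREE → REST
  read 'R': REST → FREE
  read 'R': FREE → REST
  read 'R': REST → FREE
  read 'L': FREE → REST
  read 'L': REST → HOLD
  read 'L': HOLD → FREE
  read 'L': FREE → REST
  read 'R': REST → FREE
  read 'L': FREE → REST
  end REST, accepted

2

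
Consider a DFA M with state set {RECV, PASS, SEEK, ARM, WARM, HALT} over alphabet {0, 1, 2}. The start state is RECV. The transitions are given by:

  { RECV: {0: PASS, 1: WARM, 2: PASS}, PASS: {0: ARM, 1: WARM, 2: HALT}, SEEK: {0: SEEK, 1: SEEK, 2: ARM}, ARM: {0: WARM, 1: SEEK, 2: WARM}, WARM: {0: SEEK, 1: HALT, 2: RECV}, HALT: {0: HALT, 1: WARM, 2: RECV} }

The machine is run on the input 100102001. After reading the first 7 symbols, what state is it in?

WARM

start at RECV
read '1': RECV → WARM
read '0': WARM → SEEK
read '0': SEEK → SEEK
read '1': SEEK → SEEK
read '0': SEEK → SEEK
read '2': SEEK → ARM
read '0': ARM → WARM
After 7 symbols: WARM.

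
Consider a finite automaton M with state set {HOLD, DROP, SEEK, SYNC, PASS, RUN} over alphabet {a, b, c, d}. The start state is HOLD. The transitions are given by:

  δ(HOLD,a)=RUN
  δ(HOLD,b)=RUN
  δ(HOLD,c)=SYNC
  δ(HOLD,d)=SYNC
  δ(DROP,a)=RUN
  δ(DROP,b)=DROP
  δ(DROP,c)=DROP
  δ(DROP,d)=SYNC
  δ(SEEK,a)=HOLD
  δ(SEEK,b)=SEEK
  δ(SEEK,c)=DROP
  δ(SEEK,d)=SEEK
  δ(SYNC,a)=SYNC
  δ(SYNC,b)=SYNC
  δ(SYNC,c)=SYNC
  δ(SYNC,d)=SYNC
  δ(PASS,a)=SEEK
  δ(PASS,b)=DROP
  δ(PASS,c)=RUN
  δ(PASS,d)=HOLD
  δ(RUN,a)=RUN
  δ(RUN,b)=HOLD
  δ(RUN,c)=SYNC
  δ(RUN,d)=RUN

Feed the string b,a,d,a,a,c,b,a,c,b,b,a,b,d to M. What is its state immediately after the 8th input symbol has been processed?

SYNC

start at HOLD
read 'b': HOLD → RUN
read 'a': RUN → RUN
read 'd': RUN → RUN
read 'a': RUN → RUN
read 'a': RUN → RUN
read 'c': RUN → SYNC
read 'b': SYNC → SYNC
read 'a': SYNC → SYNC
After 8 symbols: SYNC.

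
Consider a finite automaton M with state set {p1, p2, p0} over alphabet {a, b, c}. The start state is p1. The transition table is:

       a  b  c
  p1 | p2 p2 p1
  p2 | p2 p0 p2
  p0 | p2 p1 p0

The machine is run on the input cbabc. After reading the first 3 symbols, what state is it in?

p2

p1 → p1 → p2 → p2
After 3 symbols: p2.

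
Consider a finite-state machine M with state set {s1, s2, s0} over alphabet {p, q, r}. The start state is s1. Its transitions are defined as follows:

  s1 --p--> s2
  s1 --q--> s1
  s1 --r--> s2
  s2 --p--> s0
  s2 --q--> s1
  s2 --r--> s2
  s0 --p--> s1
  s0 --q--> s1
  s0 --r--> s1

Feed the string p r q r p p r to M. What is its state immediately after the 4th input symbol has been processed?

s1 → s2 → s2 → s1 → s2
After 4 symbols: s2.

s2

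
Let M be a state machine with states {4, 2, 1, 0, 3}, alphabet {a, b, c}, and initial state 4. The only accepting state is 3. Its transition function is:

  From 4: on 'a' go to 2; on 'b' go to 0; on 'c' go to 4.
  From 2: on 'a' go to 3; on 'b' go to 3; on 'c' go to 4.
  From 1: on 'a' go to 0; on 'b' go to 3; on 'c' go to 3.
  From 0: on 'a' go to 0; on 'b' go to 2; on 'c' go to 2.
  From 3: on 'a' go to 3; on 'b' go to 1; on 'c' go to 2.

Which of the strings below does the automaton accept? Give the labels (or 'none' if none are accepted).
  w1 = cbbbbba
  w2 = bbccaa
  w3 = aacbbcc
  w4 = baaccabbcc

w1, w2

w1:
  start at 4
  read 'c': 4 → 4
  read 'b': 4 → 0
  read 'b': 0 → 2
  read 'b': 2 → 3
  read 'b': 3 → 1
  read 'b': 1 → 3
  read 'a': 3 → 3
  end 3, accepted
w2:
  start at 4
  read 'b': 4 → 0
  read 'b': 0 → 2
  read 'c': 2 → 4
  read 'c': 4 → 4
  read 'a': 4 → 2
  read 'a': 2 → 3
  end 3, accepted
w3:
  start at 4
  read 'a': 4 → 2
  read 'a': 2 → 3
  read 'c': 3 → 2
  read 'b': 2 → 3
  read 'b': 3 → 1
  read 'c': 1 → 3
  read 'c': 3 → 2
  end 2, rejected
w4:
  start at 4
  read 'b': 4 → 0
  read 'a': 0 → 0
  read 'a': 0 → 0
  read 'c': 0 → 2
  read 'c': 2 → 4
  read 'a': 4 → 2
  read 'b': 2 → 3
  read 'b': 3 → 1
  read 'c': 1 → 3
  read 'c': 3 → 2
  end 2, rejected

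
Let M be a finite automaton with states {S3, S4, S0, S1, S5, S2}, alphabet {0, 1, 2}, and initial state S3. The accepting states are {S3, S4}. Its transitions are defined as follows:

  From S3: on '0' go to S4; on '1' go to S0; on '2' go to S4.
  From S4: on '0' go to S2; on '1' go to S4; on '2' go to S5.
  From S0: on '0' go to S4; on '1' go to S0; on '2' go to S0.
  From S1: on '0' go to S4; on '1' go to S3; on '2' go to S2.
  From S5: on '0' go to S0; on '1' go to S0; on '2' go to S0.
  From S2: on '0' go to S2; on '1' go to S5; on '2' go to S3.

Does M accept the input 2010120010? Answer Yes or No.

No

S3 → S4 → S2 → S5 → S0 → S0 → S0 → S4 → S2 → S5 → S0
End state S0 is not accepting.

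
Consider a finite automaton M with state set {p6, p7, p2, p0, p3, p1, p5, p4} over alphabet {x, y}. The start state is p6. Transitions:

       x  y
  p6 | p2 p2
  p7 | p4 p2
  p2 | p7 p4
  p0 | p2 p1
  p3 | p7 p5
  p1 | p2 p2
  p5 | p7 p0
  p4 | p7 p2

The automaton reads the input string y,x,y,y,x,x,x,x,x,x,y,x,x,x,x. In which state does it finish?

p4

start at p6
read 'y': p6 → p2
read 'x': p2 → p7
read 'y': p7 → p2
read 'y': p2 → p4
read 'x': p4 → p7
read 'x': p7 → p4
read 'x': p4 → p7
read 'x': p7 → p4
read 'x': p4 → p7
read 'x': p7 → p4
read 'y': p4 → p2
read 'x': p2 → p7
read 'x': p7 → p4
read 'x': p4 → p7
read 'x': p7 → p4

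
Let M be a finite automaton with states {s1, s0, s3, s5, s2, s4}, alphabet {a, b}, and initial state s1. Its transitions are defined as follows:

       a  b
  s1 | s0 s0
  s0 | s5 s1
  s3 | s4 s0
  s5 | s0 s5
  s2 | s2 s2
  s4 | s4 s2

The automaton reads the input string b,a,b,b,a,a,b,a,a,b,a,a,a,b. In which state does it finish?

s1

Trace: s1 -b-> s0 -a-> s5 -b-> s5 -b-> s5 -a-> s0 -a-> s5 -b-> s5 -a-> s0 -a-> s5 -b-> s5 -a-> s0 -a-> s5 -a-> s0 -b-> s1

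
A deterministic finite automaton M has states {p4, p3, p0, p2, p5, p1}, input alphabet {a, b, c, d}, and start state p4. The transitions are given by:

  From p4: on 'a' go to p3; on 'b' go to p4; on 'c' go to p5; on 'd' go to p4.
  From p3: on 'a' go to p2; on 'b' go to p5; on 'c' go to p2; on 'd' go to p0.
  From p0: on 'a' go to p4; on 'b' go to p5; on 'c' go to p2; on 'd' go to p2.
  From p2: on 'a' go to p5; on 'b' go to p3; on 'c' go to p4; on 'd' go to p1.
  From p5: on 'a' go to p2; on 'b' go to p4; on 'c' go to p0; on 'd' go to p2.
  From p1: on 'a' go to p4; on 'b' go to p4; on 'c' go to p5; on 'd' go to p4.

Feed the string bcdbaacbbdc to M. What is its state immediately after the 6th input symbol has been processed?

start at p4
read 'b': p4 → p4
read 'c': p4 → p5
read 'd': p5 → p2
read 'b': p2 → p3
read 'a': p3 → p2
read 'a': p2 → p5
After 6 symbols: p5.

p5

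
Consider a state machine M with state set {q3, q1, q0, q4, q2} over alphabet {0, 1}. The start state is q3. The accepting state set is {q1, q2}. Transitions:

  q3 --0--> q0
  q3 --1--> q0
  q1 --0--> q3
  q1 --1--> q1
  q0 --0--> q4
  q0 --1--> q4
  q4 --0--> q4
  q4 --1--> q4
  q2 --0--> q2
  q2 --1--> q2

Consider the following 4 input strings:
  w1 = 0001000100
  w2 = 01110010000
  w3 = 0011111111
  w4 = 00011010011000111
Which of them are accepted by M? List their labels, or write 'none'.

w1:
  start at q3
  read '0': q3 → q0
  read '0': q0 → q4
  read '0': q4 → q4
  read '1': q4 → q4
  read '0': q4 → q4
  read '0': q4 → q4
  read '0': q4 → q4
  read '1': q4 → q4
  read '0': q4 → q4
  read '0': q4 → q4
  end q4, rejected
w2:
  start at q3
  read '0': q3 → q0
  read '1': q0 → q4
  read '1': q4 → q4
  read '1': q4 → q4
  read '0': q4 → q4
  read '0': q4 → q4
  read '1': q4 → q4
  read '0': q4 → q4
  read '0': q4 → q4
  read '0': q4 → q4
  read '0': q4 → q4
  end q4, rejected
w3:
  start at q3
  read '0': q3 → q0
  read '0': q0 → q4
  read '1': q4 → q4
  read '1': q4 → q4
  read '1': q4 → q4
  read '1': q4 → q4
  read '1': q4 → q4
  read '1': q4 → q4
  read '1': q4 → q4
  read '1': q4 → q4
  end q4, rejected
w4:
  start at q3
  read '0': q3 → q0
  read '0': q0 → q4
  read '0': q4 → q4
  read '1': q4 → q4
  read '1': q4 → q4
  read '0': q4 → q4
  read '1': q4 → q4
  read '0': q4 → q4
  read '0': q4 → q4
  read '1': q4 → q4
  read '1': q4 → q4
  read '0': q4 → q4
  read '0': q4 → q4
  read '0': q4 → q4
  read '1': q4 → q4
  read '1': q4 → q4
  read '1': q4 → q4
  end q4, rejected

none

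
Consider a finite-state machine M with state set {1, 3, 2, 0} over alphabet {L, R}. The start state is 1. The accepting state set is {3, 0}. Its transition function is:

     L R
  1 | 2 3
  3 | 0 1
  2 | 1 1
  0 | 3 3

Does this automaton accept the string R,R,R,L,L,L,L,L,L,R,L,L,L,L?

1 → 3 → 1 → 3 → 0 → 3 → 0 → 3 → 0 → 3 → 1 → 2 → 1 → 2 → 1
End state 1 is not accepting.

No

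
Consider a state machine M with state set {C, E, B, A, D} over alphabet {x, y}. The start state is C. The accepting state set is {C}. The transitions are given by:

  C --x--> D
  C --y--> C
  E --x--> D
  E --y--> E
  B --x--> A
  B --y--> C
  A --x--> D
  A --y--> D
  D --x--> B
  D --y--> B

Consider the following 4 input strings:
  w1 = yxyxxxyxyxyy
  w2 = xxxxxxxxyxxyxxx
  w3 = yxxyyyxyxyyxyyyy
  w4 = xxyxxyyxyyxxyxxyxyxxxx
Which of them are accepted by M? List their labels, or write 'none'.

w1:
  start at C
  read 'y': C → C
  read 'x': C → D
  read 'y': D → B
  read 'x': B → A
  read 'x': A → D
  read 'x': D → B
  read 'y': B → C
  read 'x': C → D
  read 'y': D → B
  read 'x': B → A
  read 'y': A → D
  read 'y': D → B
  end B, rejected
w2:
  start at C
  read 'x': C → D
  read 'x': D → B
  read 'x': B → A
  read 'x': A → D
  read 'x': D → B
  read 'x': B → A
  read 'x': A → D
  read 'x': D → B
  read 'y': B → C
  read 'x': C → D
  read 'x': D → B
  read 'y': B → C
  read 'x': C → D
  read 'x': D → B
  read 'x': B → A
  end A, rejected
w3:
  start at C
  read 'y': C → C
  read 'x': C → D
  read 'x': D → B
  read 'y': B → C
  read 'y': C → C
  read 'y': C → C
  read 'x': C → D
  read 'y': D → B
  read 'x': B → A
  read 'y': A → D
  read 'y': D → B
  read 'x': B → A
  read 'y': A → D
  read 'y': D → B
  read 'y': B → C
  read 'y': C → C
  end C, accepted
w4:
  start at C
  read 'x': C → D
  read 'x': D → B
  read 'y': B → C
  read 'x': C → D
  read 'x': D → B
  read 'y': B → C
  read 'y': C → C
  read 'x': C → D
  read 'y': D → B
  read 'y': B → C
  read 'x': C → D
  read 'x': D → B
  read 'y': B → C
  read 'x': C → D
  read 'x': D → B
  read 'y': B → C
  read 'x': C → D
  read 'y': D → B
  read 'x': B → A
  read 'x': A → D
  read 'x': D → B
  read 'x': B → A
  end A, rejected

w3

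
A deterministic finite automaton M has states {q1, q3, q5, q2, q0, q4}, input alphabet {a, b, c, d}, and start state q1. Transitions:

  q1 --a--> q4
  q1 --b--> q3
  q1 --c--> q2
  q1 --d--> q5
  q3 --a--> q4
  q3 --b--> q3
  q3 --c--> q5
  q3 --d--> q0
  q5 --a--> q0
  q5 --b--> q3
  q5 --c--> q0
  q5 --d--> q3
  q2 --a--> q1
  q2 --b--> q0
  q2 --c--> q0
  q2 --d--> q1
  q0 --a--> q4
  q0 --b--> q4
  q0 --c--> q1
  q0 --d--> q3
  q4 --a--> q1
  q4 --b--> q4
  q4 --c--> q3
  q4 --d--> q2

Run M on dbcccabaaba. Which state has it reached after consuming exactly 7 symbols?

q1 → q5 → q3 → q5 → q0 → q1 → q4 → q4
After 7 symbols: q4.

q4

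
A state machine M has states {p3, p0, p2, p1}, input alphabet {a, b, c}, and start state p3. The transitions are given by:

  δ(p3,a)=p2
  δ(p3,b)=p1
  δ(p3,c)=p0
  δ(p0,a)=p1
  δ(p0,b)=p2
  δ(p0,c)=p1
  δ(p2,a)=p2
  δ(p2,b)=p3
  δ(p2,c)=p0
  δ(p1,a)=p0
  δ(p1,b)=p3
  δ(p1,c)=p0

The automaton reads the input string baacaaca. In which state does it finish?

p0

Trace: p3 -b-> p1 -a-> p0 -a-> p1 -c-> p0 -a-> p1 -a-> p0 -c-> p1 -a-> p0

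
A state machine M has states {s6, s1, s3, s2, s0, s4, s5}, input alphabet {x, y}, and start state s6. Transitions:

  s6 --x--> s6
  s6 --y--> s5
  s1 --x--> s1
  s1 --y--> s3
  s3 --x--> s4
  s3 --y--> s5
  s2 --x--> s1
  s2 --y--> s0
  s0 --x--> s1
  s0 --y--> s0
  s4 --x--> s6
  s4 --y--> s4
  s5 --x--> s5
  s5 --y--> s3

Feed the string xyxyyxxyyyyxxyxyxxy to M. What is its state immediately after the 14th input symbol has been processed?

s3

s6 → s6 → s5 → s5 → s3 → s5 → s5 → s5 → s3 → s5 → s3 → s5 → s5 → s5 → s3
After 14 symbols: s3.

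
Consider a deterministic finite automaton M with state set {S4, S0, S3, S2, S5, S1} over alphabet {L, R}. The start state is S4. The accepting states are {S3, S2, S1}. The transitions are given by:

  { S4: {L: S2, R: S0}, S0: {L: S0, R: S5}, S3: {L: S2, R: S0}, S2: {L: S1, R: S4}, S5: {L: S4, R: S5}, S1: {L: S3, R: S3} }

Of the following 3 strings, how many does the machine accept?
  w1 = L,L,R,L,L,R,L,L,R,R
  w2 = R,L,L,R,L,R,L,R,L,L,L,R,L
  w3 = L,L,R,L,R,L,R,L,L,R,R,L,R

1

w1:
  start at S4
  read 'L': S4 → S2
  read 'L': S2 → S1
  read 'R': S1 → S3
  read 'L': S3 → S2
  read 'L': S2 → S1
  read 'R': S1 → S3
  read 'L': S3 → S2
  read 'L': S2 → S1
  read 'R': S1 → S3
  read 'R': S3 → S0
  end S0, rejected
w2:
  start at S4
  read 'R': S4 → S0
  read 'L': S0 → S0
  read 'L': S0 → S0
  read 'R': S0 → S5
  read 'L': S5 → S4
  read 'R': S4 → S0
  read 'L': S0 → S0
  read 'R': S0 → S5
  read 'L': S5 → S4
  read 'L': S4 → S2
  read 'L': S2 → S1
  read 'R': S1 → S3
  read 'L': S3 → S2
  end S2, accepted
w3:
  start at S4
  read 'L': S4 → S2
  read 'L': S2 → S1
  read 'R': S1 → S3
  read 'L': S3 → S2
  read 'R': S2 → S4
  read 'L': S4 → S2
  read 'R': S2 → S4
  read 'L': S4 → S2
  read 'L': S2 → S1
  read 'R': S1 → S3
  read 'R': S3 → S0
  read 'L': S0 → S0
  read 'R': S0 → S5
  end S5, rejected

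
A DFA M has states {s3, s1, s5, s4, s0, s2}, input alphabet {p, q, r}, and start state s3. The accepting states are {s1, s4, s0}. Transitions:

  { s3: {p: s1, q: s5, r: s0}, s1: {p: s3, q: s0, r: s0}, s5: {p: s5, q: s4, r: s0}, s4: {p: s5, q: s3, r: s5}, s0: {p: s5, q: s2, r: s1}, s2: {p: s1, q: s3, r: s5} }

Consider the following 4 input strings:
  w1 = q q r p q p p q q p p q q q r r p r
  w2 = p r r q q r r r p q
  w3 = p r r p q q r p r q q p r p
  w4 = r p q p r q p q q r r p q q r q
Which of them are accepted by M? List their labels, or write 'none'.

w1: Trace: s3 -q-> s5 -q-> s4 -r-> s5 -p-> s5 -q-> s4 -p-> s5 -p-> s5 -q-> s4 -q-> s3 -p-> s1 -p-> s3 -q-> s5 -q-> s4 -q-> s3 -r-> s0 -r-> s1 -p-> s3 -r-> s0  → end s0, accepted
w2: Trace: s3 -p-> s1 -r-> s0 -r-> s1 -q-> s0 -q-> s2 -r-> s5 -r-> s0 -r-> s1 -p-> s3 -q-> s5  → end s5, rejected
w3: Trace: s3 -p-> s1 -r-> s0 -r-> s1 -p-> s3 -q-> s5 -q-> s4 -r-> s5 -p-> s5 -r-> s0 -q-> s2 -q-> s3 -p-> s1 -r-> s0 -p-> s5  → end s5, rejected
w4: Trace: s3 -r-> s0 -p-> s5 -q-> s4 -p-> s5 -r-> s0 -q-> s2 -p-> s1 -q-> s0 -q-> s2 -r-> s5 -r-> s0 -p-> s5 -q-> s4 -q-> s3 -r-> s0 -q-> s2  → end s2, rejected

w1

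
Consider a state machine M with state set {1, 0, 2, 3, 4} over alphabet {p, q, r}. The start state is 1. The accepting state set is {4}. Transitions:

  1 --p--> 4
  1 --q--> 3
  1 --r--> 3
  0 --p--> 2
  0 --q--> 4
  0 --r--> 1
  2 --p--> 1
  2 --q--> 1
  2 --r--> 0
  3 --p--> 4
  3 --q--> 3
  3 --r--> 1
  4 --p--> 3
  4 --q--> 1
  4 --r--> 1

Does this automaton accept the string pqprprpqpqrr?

No

Trace: 1 -p-> 4 -q-> 1 -p-> 4 -r-> 1 -p-> 4 -r-> 1 -p-> 4 -q-> 1 -p-> 4 -q-> 1 -r-> 3 -r-> 1
End state 1 is not accepting.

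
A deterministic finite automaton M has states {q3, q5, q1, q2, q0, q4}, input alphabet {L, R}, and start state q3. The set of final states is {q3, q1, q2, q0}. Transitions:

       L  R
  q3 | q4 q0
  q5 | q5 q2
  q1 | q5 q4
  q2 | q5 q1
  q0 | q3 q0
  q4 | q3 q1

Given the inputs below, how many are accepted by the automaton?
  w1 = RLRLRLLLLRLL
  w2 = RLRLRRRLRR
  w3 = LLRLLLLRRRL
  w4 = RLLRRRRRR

1

w1:
  start at q3
  read 'R': q3 → q0
  read 'L': q0 → q3
  read 'R': q3 → q0
  read 'L': q0 → q3
  read 'R': q3 → q0
  read 'L': q0 → q3
  read 'L': q3 → q4
  read 'L': q4 → q3
  read 'L': q3 → q4
  read 'R': q4 → q1
  read 'L': q1 → q5
  read 'L': q5 → q5
  end q5, rejected
w2:
  start at q3
  read 'R': q3 → q0
  read 'L': q0 → q3
  read 'R': q3 → q0
  read 'L': q0 → q3
  read 'R': q3 → q0
  read 'R': q0 → q0
  read 'R': q0 → q0
  read 'L': q0 → q3
  read 'R': q3 → q0
  read 'R': q0 → q0
  end q0, accepted
w3:
  start at q3
  read 'L': q3 → q4
  read 'L': q4 → q3
  read 'R': q3 → q0
  read 'L': q0 → q3
  read 'L': q3 → q4
  read 'L': q4 → q3
  read 'L': q3 → q4
  read 'R': q4 → q1
  read 'R': q1 → q4
  read 'R': q4 → q1
  read 'L': q1 → q5
  end q5, rejected
w4:
  start at q3
  read 'R': q3 → q0
  read 'L': q0 → q3
  read 'L': q3 → q4
  read 'R': q4 → q1
  read 'R': q1 → q4
  read 'R': q4 → q1
  read 'R': q1 → q4
  read 'R': q4 → q1
  read 'R': q1 → q4
  end q4, rejected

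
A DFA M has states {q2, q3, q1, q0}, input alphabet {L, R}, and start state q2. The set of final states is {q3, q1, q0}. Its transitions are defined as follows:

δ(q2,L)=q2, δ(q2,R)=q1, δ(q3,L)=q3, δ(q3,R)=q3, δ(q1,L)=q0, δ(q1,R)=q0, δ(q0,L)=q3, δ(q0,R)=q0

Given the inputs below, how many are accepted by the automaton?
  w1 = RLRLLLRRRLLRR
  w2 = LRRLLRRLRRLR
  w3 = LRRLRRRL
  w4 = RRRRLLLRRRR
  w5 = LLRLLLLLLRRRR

5

w1:
  start at q2
  read 'R': q2 → q1
  read 'L': q1 → q0
  read 'R': q0 → q0
  read 'L': q0 → q3
  read 'L': q3 → q3
  read 'L': q3 → q3
  read 'R': q3 → q3
  read 'R': q3 → q3
  read 'R': q3 → q3
  read 'L': q3 → q3
  read 'L': q3 → q3
  read 'R': q3 → q3
  read 'R': q3 → q3
  end q3, accepted
w2:
  start at q2
  read 'L': q2 → q2
  read 'R': q2 → q1
  read 'R': q1 → q0
  read 'L': q0 → q3
  read 'L': q3 → q3
  read 'R': q3 → q3
  read 'R': q3 → q3
  read 'L': q3 → q3
  read 'R': q3 → q3
  read 'R': q3 → q3
  read 'L': q3 → q3
  read 'R': q3 → q3
  end q3, accepted
w3:
  start at q2
  read 'L': q2 → q2
  read 'R': q2 → q1
  read 'R': q1 → q0
  read 'L': q0 → q3
  read 'R': q3 → q3
  read 'R': q3 → q3
  read 'R': q3 → q3
  read 'L': q3 → q3
  end q3, accepted
w4:
  start at q2
  read 'R': q2 → q1
  read 'R': q1 → q0
  read 'R': q0 → q0
  read 'R': q0 → q0
  read 'L': q0 → q3
  read 'L': q3 → q3
  read 'L': q3 → q3
  read 'R': q3 → q3
  read 'R': q3 → q3
  read 'R': q3 → q3
  read 'R': q3 → q3
  end q3, accepted
w5:
  start at q2
  read 'L': q2 → q2
  read 'L': q2 → q2
  read 'R': q2 → q1
  read 'L': q1 → q0
  read 'L': q0 → q3
  read 'L': q3 → q3
  read 'L': q3 → q3
  read 'L': q3 → q3
  read 'L': q3 → q3
  read 'R': q3 → q3
  read 'R': q3 → q3
  read 'R': q3 → q3
  read 'R': q3 → q3
  end q3, accepted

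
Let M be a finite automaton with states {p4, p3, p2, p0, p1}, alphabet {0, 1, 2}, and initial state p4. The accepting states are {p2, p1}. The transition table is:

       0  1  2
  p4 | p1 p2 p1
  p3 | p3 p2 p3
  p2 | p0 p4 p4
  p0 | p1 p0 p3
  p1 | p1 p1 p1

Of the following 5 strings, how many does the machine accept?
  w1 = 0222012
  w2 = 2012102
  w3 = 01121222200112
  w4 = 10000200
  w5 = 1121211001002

w1:
  start at p4
  read '0': p4 → p1
  read '2': p1 → p1
  read '2': p1 → p1
  read '2': p1 → p1
  read '0': p1 → p1
  read '1': p1 → p1
  read '2': p1 → p1
  end p1, accepted
w2:
  start at p4
  read '2': p4 → p1
  read '0': p1 → p1
  read '1': p1 → p1
  read '2': p1 → p1
  read '1': p1 → p1
  read '0': p1 → p1
  read '2': p1 → p1
  end p1, accepted
w3:
  start at p4
  read '0': p4 → p1
  read '1': p1 → p1
  read '1': p1 → p1
  read '2': p1 → p1
  read '1': p1 → p1
  read '2': p1 → p1
  read '2': p1 → p1
  read '2': p1 → p1
  read '2': p1 → p1
  read '0': p1 → p1
  read '0': p1 → p1
  read '1': p1 → p1
  read '1': p1 → p1
  read '2': p1 → p1
  end p1, accepted
w4:
  start at p4
  read '1': p4 → p2
  read '0': p2 → p0
  read '0': p0 → p1
  read '0': p1 → p1
  read '0': p1 → p1
  read '2': p1 → p1
  read '0': p1 → p1
  read '0': p1 → p1
  end p1, accepted
w5:
  start at p4
  read '1': p4 → p2
  read '1': p2 → p4
  read '2': p4 → p1
  read '1': p1 → p1
  read '2': p1 → p1
  read '1': p1 → p1
  read '1': p1 → p1
  read '0': p1 → p1
  read '0': p1 → p1
  read '1': p1 → p1
  read '0': p1 → p1
  read '0': p1 → p1
  read '2': p1 → p1
  end p1, accepted

5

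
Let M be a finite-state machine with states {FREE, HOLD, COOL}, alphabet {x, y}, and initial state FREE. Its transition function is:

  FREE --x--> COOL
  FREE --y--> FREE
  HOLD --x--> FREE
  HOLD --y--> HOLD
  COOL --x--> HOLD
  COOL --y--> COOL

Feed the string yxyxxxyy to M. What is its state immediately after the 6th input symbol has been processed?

COOL

FREE → FREE → COOL → COOL → HOLD → FREE → COOL
After 6 symbols: COOL.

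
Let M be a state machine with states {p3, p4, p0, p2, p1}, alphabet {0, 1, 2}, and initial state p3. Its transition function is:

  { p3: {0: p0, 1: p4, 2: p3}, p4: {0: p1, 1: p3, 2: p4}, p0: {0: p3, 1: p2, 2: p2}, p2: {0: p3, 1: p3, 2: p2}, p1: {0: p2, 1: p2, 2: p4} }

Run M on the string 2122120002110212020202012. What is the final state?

p4

start at p3
read '2': p3 → p3
read '1': p3 → p4
read '2': p4 → p4
read '2': p4 → p4
read '1': p4 → p3
read '2': p3 → p3
read '0': p3 → p0
read '0': p0 → p3
read '0': p3 → p0
read '2': p0 → p2
read '1': p2 → p3
read '1': p3 → p4
read '0': p4 → p1
read '2': p1 → p4
read '1': p4 → p3
read '2': p3 → p3
read '0': p3 → p0
read '2': p0 → p2
read '0': p2 → p3
read '2': p3 → p3
read '0': p3 → p0
read '2': p0 → p2
read '0': p2 → p3
read '1': p3 → p4
read '2': p4 → p4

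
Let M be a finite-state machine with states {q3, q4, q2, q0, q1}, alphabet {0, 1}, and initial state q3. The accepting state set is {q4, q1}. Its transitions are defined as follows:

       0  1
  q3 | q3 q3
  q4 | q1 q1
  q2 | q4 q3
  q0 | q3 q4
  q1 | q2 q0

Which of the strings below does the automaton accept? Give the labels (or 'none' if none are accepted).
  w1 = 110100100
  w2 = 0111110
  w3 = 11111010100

w1: q3 → q3 → q3 → q3 → q3 → q3 → q3 → q3 → q3 → q3  → end q3, rejected
w2: q3 → q3 → q3 → q3 → q3 → q3 → q3 → q3  → end q3, rejected
w3: q3 → q3 → q3 → q3 → q3 → q3 → q3 → q3 → q3 → q3 → q3 → q3  → end q3, rejected

none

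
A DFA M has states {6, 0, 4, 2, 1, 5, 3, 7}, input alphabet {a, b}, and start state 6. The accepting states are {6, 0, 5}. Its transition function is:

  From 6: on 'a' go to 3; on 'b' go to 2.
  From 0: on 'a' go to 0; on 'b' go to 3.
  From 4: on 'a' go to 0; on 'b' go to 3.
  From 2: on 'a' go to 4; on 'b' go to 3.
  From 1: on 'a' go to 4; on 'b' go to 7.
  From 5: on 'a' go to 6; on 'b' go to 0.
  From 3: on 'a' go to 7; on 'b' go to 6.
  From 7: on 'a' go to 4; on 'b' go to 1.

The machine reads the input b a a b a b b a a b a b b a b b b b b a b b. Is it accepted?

No

6 → 2 → 4 → 0 → 3 → 7 → 1 → 7 → 4 → 0 → 3 → 7 → 1 → 7 → 4 → 3 → 6 → 2 → 3 → 6 → 3 → 6 → 2
End state 2 is not accepting.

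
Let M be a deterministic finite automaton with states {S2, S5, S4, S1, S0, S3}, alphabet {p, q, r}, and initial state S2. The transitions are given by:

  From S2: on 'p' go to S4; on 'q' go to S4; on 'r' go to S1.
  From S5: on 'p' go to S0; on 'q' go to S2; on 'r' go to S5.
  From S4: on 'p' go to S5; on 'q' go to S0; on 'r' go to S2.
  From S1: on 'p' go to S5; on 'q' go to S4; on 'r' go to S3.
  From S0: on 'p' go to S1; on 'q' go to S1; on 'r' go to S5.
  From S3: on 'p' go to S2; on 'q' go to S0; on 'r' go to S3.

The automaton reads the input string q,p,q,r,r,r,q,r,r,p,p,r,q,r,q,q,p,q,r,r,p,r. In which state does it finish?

S1

Trace: S2 -q-> S4 -p-> S5 -q-> S2 -r-> S1 -r-> S3 -r-> S3 -q-> S0 -r-> S5 -r-> S5 -p-> S0 -p-> S1 -r-> S3 -q-> S0 -r-> S5 -q-> S2 -q-> S4 -p-> S5 -q-> S2 -r-> S1 -r-> S3 -p-> S2 -r-> S1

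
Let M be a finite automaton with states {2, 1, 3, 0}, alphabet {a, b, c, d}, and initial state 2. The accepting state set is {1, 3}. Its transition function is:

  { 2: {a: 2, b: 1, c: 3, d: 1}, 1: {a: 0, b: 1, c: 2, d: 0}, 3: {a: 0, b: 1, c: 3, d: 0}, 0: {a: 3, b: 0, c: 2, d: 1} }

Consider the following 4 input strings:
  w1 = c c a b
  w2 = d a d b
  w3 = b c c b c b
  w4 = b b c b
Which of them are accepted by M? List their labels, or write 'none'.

w2, w3, w4

w1: Trace: 2 -c-> 3 -c-> 3 -a-> 0 -b-> 0  → end 0, rejected
w2: Trace: 2 -d-> 1 -a-> 0 -d-> 1 -b-> 1  → end 1, accepted
w3: Trace: 2 -b-> 1 -c-> 2 -c-> 3 -b-> 1 -c-> 2 -b-> 1  → end 1, accepted
w4: Trace: 2 -b-> 1 -b-> 1 -c-> 2 -b-> 1  → end 1, accepted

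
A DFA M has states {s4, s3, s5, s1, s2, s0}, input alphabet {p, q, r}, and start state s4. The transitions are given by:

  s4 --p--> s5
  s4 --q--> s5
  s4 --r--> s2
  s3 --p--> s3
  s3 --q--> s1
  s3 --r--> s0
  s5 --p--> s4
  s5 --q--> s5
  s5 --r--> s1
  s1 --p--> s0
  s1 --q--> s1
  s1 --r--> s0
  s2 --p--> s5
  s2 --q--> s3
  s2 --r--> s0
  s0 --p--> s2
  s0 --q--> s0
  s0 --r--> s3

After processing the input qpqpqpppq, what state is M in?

s5

Trace: s4 -q-> s5 -p-> s4 -q-> s5 -p-> s4 -q-> s5 -p-> s4 -p-> s5 -p-> s4 -q-> s5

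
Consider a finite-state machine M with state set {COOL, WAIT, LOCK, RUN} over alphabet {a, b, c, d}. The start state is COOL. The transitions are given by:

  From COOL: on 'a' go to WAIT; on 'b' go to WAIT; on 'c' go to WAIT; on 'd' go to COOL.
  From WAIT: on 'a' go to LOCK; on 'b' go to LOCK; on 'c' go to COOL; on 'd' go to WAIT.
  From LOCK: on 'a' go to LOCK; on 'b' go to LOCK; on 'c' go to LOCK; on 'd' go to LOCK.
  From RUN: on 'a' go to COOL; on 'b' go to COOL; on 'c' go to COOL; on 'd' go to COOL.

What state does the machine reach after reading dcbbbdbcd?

start at COOL
read 'd': COOL → COOL
read 'c': COOL → WAIT
read 'b': WAIT → LOCK
read 'b': LOCK → LOCK
read 'b': LOCK → LOCK
read 'd': LOCK → LOCK
read 'b': LOCK → LOCK
read 'c': LOCK → LOCK
read 'd': LOCK → LOCK

LOCK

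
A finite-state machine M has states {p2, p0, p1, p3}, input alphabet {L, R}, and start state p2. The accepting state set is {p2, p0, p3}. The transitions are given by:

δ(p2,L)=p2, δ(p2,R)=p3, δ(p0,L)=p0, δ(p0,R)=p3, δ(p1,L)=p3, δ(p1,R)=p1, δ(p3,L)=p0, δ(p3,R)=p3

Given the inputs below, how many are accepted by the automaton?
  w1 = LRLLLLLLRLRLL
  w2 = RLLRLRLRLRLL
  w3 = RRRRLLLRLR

w1:
  start at p2
  read 'L': p2 → p2
  read 'R': p2 → p3
  read 'L': p3 → p0
  read 'L': p0 → p0
  read 'L': p0 → p0
  read 'L': p0 → p0
  read 'L': p0 → p0
  read 'L': p0 → p0
  read 'R': p0 → p3
  read 'L': p3 → p0
  read 'R': p0 → p3
  read 'L': p3 → p0
  read 'L': p0 → p0
  end p0, accepted
w2:
  start at p2
  read 'R': p2 → p3
  read 'L': p3 → p0
  read 'L': p0 → p0
  read 'R': p0 → p3
  read 'L': p3 → p0
  read 'R': p0 → p3
  read 'L': p3 → p0
  read 'R': p0 → p3
  read 'L': p3 → p0
  read 'R': p0 → p3
  read 'L': p3 → p0
  read 'L': p0 → p0
  end p0, accepted
w3:
  start at p2
  read 'R': p2 → p3
  read 'R': p3 → p3
  read 'R': p3 → p3
  read 'R': p3 → p3
  read 'L': p3 → p0
  read 'L': p0 → p0
  read 'L': p0 → p0
  read 'R': p0 → p3
  read 'L': p3 → p0
  read 'R': p0 → p3
  end p3, accepted

3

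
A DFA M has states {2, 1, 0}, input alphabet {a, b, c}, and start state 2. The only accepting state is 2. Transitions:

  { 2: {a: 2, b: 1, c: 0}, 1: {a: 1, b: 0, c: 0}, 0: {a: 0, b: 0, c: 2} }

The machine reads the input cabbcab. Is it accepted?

No

2 → 0 → 0 → 0 → 0 → 2 → 2 → 1
End state 1 is not accepting.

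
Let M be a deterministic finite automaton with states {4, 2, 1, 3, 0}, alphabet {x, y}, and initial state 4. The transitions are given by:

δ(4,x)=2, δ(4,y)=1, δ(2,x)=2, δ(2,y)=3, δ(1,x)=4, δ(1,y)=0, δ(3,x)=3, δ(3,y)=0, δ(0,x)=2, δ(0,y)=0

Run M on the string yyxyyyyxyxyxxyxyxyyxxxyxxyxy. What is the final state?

3

start at 4
read 'y': 4 → 1
read 'y': 1 → 0
read 'x': 0 → 2
read 'y': 2 → 3
read 'y': 3 → 0
read 'y': 0 → 0
read 'y': 0 → 0
read 'x': 0 → 2
read 'y': 2 → 3
read 'x': 3 → 3
read 'y': 3 → 0
read 'x': 0 → 2
read 'x': 2 → 2
read 'y': 2 → 3
read 'x': 3 → 3
read 'y': 3 → 0
read 'x': 0 → 2
read 'y': 2 → 3
read 'y': 3 → 0
read 'x': 0 → 2
read 'x': 2 → 2
read 'x': 2 → 2
read 'y': 2 → 3
read 'x': 3 → 3
read 'x': 3 → 3
read 'y': 3 → 0
read 'x': 0 → 2
read 'y': 2 → 3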